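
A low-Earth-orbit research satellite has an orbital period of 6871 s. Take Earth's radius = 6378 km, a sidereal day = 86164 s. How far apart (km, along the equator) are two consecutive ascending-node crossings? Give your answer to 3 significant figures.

3200 km

During one orbit Earth rotates (6871.0 / 86164) × 360° = 28.71°.
At the equator that is 28.71° × (2π·6378/360) km/° = 28.71 × 111.3 = 3196 km.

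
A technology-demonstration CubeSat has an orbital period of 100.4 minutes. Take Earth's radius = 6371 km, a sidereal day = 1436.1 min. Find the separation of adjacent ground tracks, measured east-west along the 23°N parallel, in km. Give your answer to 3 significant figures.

T = 100.4 min = 6024.0 s.
Node shift per orbit = (6024.0/86166) × 360° = 25.17°.
Equatorial spacing = 25.17 × 111.2 km/° = 2799 km.
At 23° latitude, spacing = 2799 × cos(23°) = 2576 km.

2580 km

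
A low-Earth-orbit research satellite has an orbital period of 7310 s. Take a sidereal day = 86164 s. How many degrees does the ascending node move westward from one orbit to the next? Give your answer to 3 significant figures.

During one orbit Earth rotates (7310.0 / 86164) × 360° = 30.54°.

30.5°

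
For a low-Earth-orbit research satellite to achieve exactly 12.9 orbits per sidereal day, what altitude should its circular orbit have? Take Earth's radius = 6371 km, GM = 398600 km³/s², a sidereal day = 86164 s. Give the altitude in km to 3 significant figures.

Required period T = 86164 / 12.9 = 6679.4 s.
From T = 2π√(a³/μ): a = (μ T²/4π²)^(1/3) = (398600 × 6679.4² / 4π²)^(1/3) = 7666 km.
Altitude h = a − R = 7666 − 6371 = 1295 km.

1290 km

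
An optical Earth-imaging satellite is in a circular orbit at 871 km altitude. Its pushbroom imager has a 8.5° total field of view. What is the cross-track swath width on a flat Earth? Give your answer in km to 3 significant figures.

129 km

Half-angle = 8.5°/2 = 4.25°.
Swath width ≈ 2h·tan(θ/2) = 2 × 871 × tan(4.25°) = 129.5 km.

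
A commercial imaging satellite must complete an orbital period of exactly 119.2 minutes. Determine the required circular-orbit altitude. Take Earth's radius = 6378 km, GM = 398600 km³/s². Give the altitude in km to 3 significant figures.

1650 km

T = 119.2 min = 7152.0 s.
From T = 2π√(a³/μ): a = (μ T²/4π²)^(1/3) = (398600 × 7152.0² / 4π²)^(1/3) = 8023 km.
Altitude h = a − R = 8023 − 6378 = 1645 km.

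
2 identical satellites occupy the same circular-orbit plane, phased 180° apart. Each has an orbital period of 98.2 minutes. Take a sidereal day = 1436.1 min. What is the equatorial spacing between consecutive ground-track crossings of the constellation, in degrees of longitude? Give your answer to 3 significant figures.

T = 98.2 min = 5892.0 s.
Single-satellite node shift = (5892.0/86166) × 360° = 24.62°.
With 2 satellites evenly phased, successive equator crossings are 24.62/2 = 12.308° apart.

12.3°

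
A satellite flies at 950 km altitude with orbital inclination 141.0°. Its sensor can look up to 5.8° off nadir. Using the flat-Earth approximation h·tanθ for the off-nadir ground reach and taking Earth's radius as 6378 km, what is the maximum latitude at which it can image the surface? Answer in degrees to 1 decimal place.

39.9°

Retrograde orbit: the ground track reaches ±(180° − i) = ±(180 − 141.0) = ±39.0°.
Sensor half-swath on the ground ≈ 950·tan(5.8°) = 96 km = 0.87° of latitude.
Maximum observable latitude ≈ 39.0 + 0.87 = 39.9°.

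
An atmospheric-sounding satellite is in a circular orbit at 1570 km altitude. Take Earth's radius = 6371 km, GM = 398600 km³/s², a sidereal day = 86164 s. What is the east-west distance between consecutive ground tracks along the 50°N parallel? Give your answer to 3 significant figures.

2100 km

Semi-major axis a = 6371 + 1570 = 7941 km. Period T = 2π√(a³/μ) = 2π√(7941³/398600) = 7042.5 s = 117.37 min.
Node shift per orbit = (7042.5/86164) × 360° = 29.42°.
Equatorial spacing = 29.42 × 111.2 km/° = 3272 km.
At 50° latitude, spacing = 3272 × cos(50°) = 2103 km.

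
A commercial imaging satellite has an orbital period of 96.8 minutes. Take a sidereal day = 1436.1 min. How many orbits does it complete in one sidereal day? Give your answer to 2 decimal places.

14.84

T = 96.8 min = 5808.0 s.
Orbits per sidereal day = 86166 / 5808.0 = 14.836.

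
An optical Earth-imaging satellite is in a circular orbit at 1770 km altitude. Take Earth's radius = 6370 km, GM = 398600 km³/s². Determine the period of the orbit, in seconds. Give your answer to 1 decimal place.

7308.8 seconds

Semi-major axis a = 6370 + 1770 = 8140 km. Period T = 2π√(a³/μ) = 2π√(8140³/398600) = 7308.8 s = 121.81 min.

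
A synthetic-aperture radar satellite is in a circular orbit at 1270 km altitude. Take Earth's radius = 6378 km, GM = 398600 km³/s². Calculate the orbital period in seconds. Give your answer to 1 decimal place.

Semi-major axis a = 6378 + 1270 = 7648 km. Period T = 2π√(a³/μ) = 2π√(7648³/398600) = 6656.3 s = 110.94 min.

6656.3 seconds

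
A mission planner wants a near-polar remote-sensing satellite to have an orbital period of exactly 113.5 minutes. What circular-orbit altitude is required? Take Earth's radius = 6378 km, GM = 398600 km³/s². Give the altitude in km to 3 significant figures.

T = 113.5 min = 6810.0 s.
From T = 2π√(a³/μ): a = (μ T²/4π²)^(1/3) = (398600 × 6810.0² / 4π²)^(1/3) = 7765 km.
Altitude h = a − R = 7765 − 6378 = 1387 km.

1390 km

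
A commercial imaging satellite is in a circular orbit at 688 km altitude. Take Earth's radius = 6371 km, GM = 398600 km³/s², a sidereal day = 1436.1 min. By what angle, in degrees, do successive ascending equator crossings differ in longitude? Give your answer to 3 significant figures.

24.7°

Semi-major axis a = 6371 + 688 = 7059 km. Period T = 2π√(a³/μ) = 2π√(7059³/398600) = 5902.4 s = 98.37 min.
During one orbit Earth rotates (5902.4 / 86166) × 360° = 24.66°.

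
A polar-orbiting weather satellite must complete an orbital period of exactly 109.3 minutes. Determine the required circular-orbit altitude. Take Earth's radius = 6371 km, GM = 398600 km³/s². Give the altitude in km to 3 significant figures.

T = 109.3 min = 6558.0 s.
From T = 2π√(a³/μ): a = (μ T²/4π²)^(1/3) = (398600 × 6558.0² / 4π²)^(1/3) = 7573 km.
Altitude h = a − R = 7573 − 6371 = 1202 km.

1200 km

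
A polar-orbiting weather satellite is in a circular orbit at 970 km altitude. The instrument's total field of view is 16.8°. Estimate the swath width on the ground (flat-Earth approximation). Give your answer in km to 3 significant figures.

Half-angle = 16.8°/2 = 8.4°.
Swath width ≈ 2h·tan(θ/2) = 2 × 970 × tan(8.4°) = 286.5 km.

286 km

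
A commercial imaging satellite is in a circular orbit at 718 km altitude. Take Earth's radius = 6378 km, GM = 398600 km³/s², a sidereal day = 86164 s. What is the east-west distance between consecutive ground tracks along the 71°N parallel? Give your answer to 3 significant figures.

Semi-major axis a = 6378 + 718 = 7096 km. Period T = 2π√(a³/μ) = 2π√(7096³/398600) = 5948.8 s = 99.15 min.
Node shift per orbit = (5948.8/86164) × 360° = 24.85°.
Equatorial spacing = 24.85 × 111.3 km/° = 2767 km.
At 71° latitude, spacing = 2767 × cos(71°) = 901 km.

901 km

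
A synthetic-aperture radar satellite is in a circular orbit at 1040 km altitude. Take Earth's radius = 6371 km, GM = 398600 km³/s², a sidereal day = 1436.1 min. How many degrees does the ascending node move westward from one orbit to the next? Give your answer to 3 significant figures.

26.5°

Semi-major axis a = 6371 + 1040 = 7411 km. Period T = 2π√(a³/μ) = 2π√(7411³/398600) = 6349.3 s = 105.82 min.
During one orbit Earth rotates (6349.3 / 86166) × 360° = 26.53°.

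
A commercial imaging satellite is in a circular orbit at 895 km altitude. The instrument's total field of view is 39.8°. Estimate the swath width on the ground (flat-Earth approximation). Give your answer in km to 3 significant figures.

Half-angle = 39.8°/2 = 19.9°.
Swath width ≈ 2h·tan(θ/2) = 2 × 895 × tan(19.9°) = 648.0 km.

648 km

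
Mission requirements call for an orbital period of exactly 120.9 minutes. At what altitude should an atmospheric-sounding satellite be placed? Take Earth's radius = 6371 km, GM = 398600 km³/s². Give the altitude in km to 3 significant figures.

T = 120.9 min = 7254.0 s.
From T = 2π√(a³/μ): a = (μ T²/4π²)^(1/3) = (398600 × 7254.0² / 4π²)^(1/3) = 8099 km.
Altitude h = a − R = 8099 − 6371 = 1728 km.

1730 km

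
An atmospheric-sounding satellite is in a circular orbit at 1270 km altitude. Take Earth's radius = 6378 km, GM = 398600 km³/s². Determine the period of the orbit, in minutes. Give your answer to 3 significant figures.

111 min

Semi-major axis a = 6378 + 1270 = 7648 km. Period T = 2π√(a³/μ) = 2π√(7648³/398600) = 6656.3 s = 110.94 min.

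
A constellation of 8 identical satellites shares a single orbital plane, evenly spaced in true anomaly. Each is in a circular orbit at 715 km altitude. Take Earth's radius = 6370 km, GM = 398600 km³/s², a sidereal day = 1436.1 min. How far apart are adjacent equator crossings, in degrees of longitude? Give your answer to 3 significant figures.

3.10°

Semi-major axis a = 6370 + 715 = 7085 km. Period T = 2π√(a³/μ) = 2π√(7085³/398600) = 5935.0 s = 98.92 min.
Single-satellite node shift = (5935.0/86166) × 360° = 24.80°.
With 8 satellites evenly phased, successive equator crossings are 24.80/8 = 3.100° apart.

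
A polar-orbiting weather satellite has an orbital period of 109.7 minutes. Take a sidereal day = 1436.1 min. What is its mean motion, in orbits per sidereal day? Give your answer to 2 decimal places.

13.09

T = 109.7 min = 6582.0 s.
Orbits per sidereal day = 86166 / 6582.0 = 13.091.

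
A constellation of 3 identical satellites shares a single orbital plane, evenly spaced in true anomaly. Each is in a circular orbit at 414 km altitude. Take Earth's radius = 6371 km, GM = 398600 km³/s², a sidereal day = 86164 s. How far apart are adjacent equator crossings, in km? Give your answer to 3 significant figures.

861 km

Semi-major axis a = 6371 + 414 = 6785 km. Period T = 2π√(a³/μ) = 2π√(6785³/398600) = 5562.1 s = 92.70 min.
Single-satellite node shift = (5562.1/86164) × 360° = 23.24°.
With 3 satellites evenly phased, successive equator crossings are 23.24/3 = 7.746° apart.
That is 7.746 × 111.2 = 861 km at the equator.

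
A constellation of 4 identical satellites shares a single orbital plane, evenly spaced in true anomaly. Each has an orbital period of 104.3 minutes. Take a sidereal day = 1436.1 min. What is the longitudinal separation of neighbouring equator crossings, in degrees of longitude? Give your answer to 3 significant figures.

6.54°

T = 104.3 min = 6258.0 s.
Single-satellite node shift = (6258.0/86166) × 360° = 26.15°.
With 4 satellites evenly phased, successive equator crossings are 26.15/4 = 6.536° apart.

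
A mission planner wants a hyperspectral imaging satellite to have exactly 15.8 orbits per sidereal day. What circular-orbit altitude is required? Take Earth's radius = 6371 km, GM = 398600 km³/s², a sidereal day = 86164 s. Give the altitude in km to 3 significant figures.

Required period T = 86164 / 15.8 = 5453.4 s.
From T = 2π√(a³/μ): a = (μ T²/4π²)^(1/3) = (398600 × 5453.4² / 4π²)^(1/3) = 6696 km.
Altitude h = a − R = 6696 − 6371 = 325 km.

325 km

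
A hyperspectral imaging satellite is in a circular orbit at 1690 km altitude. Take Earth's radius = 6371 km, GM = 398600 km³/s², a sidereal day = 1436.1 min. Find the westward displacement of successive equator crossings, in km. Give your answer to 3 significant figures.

Semi-major axis a = 6371 + 1690 = 8061 km. Period T = 2π√(a³/μ) = 2π√(8061³/398600) = 7202.7 s = 120.04 min.
During one orbit Earth rotates (7202.7 / 86166) × 360° = 30.09°.
At the equator that is 30.09° × (2π·6371/360) km/° = 30.09 × 111.2 = 3346 km.

3350 km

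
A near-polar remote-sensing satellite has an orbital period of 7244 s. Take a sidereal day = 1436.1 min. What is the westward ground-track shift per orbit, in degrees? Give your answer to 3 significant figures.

During one orbit Earth rotates (7244.0 / 86166) × 360° = 30.27°.

30.3°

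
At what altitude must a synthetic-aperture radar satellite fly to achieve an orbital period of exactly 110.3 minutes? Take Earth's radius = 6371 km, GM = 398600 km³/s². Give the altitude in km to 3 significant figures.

1250 km

T = 110.3 min = 6618.0 s.
From T = 2π√(a³/μ): a = (μ T²/4π²)^(1/3) = (398600 × 6618.0² / 4π²)^(1/3) = 7619 km.
Altitude h = a − R = 7619 − 6371 = 1248 km.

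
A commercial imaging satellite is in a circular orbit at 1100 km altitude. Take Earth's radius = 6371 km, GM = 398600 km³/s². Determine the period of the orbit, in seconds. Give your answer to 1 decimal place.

Semi-major axis a = 6371 + 1100 = 7471 km. Period T = 2π√(a³/μ) = 2π√(7471³/398600) = 6426.6 s = 107.11 min.

6426.6 seconds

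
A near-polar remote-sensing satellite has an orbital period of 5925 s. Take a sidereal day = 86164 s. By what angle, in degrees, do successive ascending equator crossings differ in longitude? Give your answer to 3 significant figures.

During one orbit Earth rotates (5925.0 / 86164) × 360° = 24.76°.

24.8°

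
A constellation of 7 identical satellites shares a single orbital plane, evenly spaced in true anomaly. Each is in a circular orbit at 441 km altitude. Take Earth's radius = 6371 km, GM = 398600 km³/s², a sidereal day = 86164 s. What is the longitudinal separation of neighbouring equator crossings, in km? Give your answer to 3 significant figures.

371 km

Semi-major axis a = 6371 + 441 = 6812 km. Period T = 2π√(a³/μ) = 2π√(6812³/398600) = 5595.3 s = 93.25 min.
Single-satellite node shift = (5595.3/86164) × 360° = 23.38°.
With 7 satellites evenly phased, successive equator crossings are 23.38/7 = 3.340° apart.
That is 3.340 × 111.2 = 371 km at the equator.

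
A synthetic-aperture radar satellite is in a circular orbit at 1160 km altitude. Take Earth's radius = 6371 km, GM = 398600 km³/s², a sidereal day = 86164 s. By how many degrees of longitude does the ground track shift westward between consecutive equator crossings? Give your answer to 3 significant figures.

27.2°

Semi-major axis a = 6371 + 1160 = 7531 km. Period T = 2π√(a³/μ) = 2π√(7531³/398600) = 6504.1 s = 108.40 min.
During one orbit Earth rotates (6504.1 / 86164) × 360° = 27.17°.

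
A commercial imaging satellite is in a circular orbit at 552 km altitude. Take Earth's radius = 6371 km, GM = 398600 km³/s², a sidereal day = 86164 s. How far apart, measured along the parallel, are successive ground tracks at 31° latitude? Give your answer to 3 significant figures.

Semi-major axis a = 6371 + 552 = 6923 km. Period T = 2π√(a³/μ) = 2π√(6923³/398600) = 5732.6 s = 95.54 min.
Node shift per orbit = (5732.6/86164) × 360° = 23.95°.
Equatorial spacing = 23.95 × 111.2 km/° = 2663 km.
At 31° latitude, spacing = 2663 × cos(31°) = 2283 km.

2280 km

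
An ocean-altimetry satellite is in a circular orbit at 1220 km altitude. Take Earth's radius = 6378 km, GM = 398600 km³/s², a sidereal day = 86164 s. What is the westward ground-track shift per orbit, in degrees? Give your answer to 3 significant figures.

27.5°

Semi-major axis a = 6378 + 1220 = 7598 km. Period T = 2π√(a³/μ) = 2π√(7598³/398600) = 6591.1 s = 109.85 min.
During one orbit Earth rotates (6591.1 / 86164) × 360° = 27.54°.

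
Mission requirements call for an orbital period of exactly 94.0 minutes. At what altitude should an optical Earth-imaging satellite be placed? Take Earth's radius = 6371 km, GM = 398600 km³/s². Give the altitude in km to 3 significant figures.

T = 94.0 min = 5640.0 s.
From T = 2π√(a³/μ): a = (μ T²/4π²)^(1/3) = (398600 × 5640.0² / 4π²)^(1/3) = 6848 km.
Altitude h = a − R = 6848 − 6371 = 477 km.

477 km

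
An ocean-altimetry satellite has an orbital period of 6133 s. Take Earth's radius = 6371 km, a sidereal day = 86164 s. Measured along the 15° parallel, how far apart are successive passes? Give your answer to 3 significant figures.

Node shift per orbit = (6133.0/86164) × 360° = 25.62°.
Equatorial spacing = 25.62 × 111.2 km/° = 2849 km.
At 15° latitude, spacing = 2849 × cos(15°) = 2752 km.

2750 km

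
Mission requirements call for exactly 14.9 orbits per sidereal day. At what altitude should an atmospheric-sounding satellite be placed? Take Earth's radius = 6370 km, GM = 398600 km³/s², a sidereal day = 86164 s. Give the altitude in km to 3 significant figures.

Required period T = 86164 / 14.9 = 5782.8 s.
From T = 2π√(a³/μ): a = (μ T²/4π²)^(1/3) = (398600 × 5782.8² / 4π²)^(1/3) = 6963 km.
Altitude h = a − R = 6963 − 6370 = 593 km.

593 km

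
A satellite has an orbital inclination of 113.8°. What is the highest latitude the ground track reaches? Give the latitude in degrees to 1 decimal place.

66.2°

Retrograde orbit: the ground track reaches ±(180° − i) = ±(180 − 113.8) = ±66.2°.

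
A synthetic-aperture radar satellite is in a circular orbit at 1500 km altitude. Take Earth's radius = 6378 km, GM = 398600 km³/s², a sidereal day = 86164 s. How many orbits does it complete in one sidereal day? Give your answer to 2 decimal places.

Semi-major axis a = 6378 + 1500 = 7878 km. Period T = 2π√(a³/μ) = 2π√(7878³/398600) = 6958.8 s = 115.98 min.
Orbits per sidereal day = 86164 / 6958.8 = 12.382.

12.38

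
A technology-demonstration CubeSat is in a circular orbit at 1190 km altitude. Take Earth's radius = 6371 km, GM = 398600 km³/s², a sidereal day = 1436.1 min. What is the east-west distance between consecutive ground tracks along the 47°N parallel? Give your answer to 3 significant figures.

Semi-major axis a = 6371 + 1190 = 7561 km. Period T = 2π√(a³/μ) = 2π√(7561³/398600) = 6543.0 s = 109.05 min.
Node shift per orbit = (6543.0/86166) × 360° = 27.34°.
Equatorial spacing = 27.34 × 111.2 km/° = 3040 km.
At 47° latitude, spacing = 3040 × cos(47°) = 2073 km.

2070 km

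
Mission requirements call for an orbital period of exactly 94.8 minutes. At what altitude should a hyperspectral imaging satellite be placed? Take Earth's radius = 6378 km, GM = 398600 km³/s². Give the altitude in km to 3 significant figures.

T = 94.8 min = 5688.0 s.
From T = 2π√(a³/μ): a = (μ T²/4π²)^(1/3) = (398600 × 5688.0² / 4π²)^(1/3) = 6887 km.
Altitude h = a − R = 6887 − 6378 = 509 km.

509 km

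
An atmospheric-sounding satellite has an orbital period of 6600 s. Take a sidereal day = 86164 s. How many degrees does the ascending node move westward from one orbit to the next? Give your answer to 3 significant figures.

During one orbit Earth rotates (6600.0 / 86164) × 360° = 27.58°.

27.6°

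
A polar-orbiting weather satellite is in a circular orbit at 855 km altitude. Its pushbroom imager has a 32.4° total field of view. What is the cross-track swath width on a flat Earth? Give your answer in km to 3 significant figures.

Half-angle = 32.4°/2 = 16.2°.
Swath width ≈ 2h·tan(θ/2) = 2 × 855 × tan(16.2°) = 496.8 km.

497 km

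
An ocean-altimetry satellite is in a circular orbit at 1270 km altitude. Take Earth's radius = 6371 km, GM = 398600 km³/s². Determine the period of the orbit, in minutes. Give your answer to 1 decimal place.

110.8 min

Semi-major axis a = 6371 + 1270 = 7641 km. Period T = 2π√(a³/μ) = 2π√(7641³/398600) = 6647.2 s = 110.79 min.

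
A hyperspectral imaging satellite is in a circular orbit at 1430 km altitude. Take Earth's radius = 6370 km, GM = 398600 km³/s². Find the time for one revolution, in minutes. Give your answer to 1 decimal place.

Semi-major axis a = 6370 + 1430 = 7800 km. Period T = 2π√(a³/μ) = 2π√(7800³/398600) = 6855.7 s = 114.26 min.

114.3 min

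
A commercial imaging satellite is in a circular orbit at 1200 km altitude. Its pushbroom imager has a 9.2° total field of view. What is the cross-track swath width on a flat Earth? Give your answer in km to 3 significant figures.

Half-angle = 9.2°/2 = 4.6°.
Swath width ≈ 2h·tan(θ/2) = 2 × 1200 × tan(4.6°) = 193.1 km.

193 km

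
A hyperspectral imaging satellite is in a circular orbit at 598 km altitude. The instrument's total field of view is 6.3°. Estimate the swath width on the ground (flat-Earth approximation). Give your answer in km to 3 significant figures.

Half-angle = 6.3°/2 = 3.15°.
Swath width ≈ 2h·tan(θ/2) = 2 × 598 × tan(3.15°) = 65.8 km.

65.8 km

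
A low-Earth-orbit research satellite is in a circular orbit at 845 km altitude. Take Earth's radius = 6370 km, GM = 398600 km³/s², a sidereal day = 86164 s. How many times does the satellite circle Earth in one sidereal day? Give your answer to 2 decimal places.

Semi-major axis a = 6370 + 845 = 7215 km. Period T = 2π√(a³/μ) = 2π√(7215³/398600) = 6099.1 s = 101.65 min.
Orbits per sidereal day = 86164 / 6099.1 = 14.127.

14.13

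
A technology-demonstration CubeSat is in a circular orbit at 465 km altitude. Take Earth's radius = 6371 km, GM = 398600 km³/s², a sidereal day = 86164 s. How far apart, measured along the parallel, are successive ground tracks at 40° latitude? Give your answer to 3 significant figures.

Semi-major axis a = 6371 + 465 = 6836 km. Period T = 2π√(a³/μ) = 2π√(6836³/398600) = 5624.9 s = 93.75 min.
Node shift per orbit = (5624.9/86164) × 360° = 23.50°.
Equatorial spacing = 23.50 × 111.2 km/° = 2613 km.
At 40° latitude, spacing = 2613 × cos(40°) = 2002 km.

2000 km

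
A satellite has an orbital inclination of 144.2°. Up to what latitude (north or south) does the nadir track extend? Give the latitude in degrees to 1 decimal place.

35.8°

Retrograde orbit: the ground track reaches ±(180° − i) = ±(180 − 144.2) = ±35.8°.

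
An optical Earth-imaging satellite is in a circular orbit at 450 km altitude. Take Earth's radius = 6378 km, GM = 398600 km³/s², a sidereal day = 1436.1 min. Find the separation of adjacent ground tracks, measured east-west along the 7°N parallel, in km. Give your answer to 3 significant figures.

Semi-major axis a = 6378 + 450 = 6828 km. Period T = 2π√(a³/μ) = 2π√(6828³/398600) = 5615.0 s = 93.58 min.
Node shift per orbit = (5615.0/86166) × 360° = 23.46°.
Equatorial spacing = 23.46 × 111.3 km/° = 2611 km.
At 7° latitude, spacing = 2611 × cos(7°) = 2592 km.

2590 km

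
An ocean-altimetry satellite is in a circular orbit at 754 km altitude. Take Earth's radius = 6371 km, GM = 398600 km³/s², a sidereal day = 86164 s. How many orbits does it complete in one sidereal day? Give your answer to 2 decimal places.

Semi-major axis a = 6371 + 754 = 7125 km. Period T = 2π√(a³/μ) = 2π√(7125³/398600) = 5985.3 s = 99.76 min.
Orbits per sidereal day = 86164 / 5985.3 = 14.396.

14.40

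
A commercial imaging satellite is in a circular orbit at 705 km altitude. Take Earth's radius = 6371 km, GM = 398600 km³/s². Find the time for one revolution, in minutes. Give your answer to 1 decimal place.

Semi-major axis a = 6371 + 705 = 7076 km. Period T = 2π√(a³/μ) = 2π√(7076³/398600) = 5923.7 s = 98.73 min.

98.7 min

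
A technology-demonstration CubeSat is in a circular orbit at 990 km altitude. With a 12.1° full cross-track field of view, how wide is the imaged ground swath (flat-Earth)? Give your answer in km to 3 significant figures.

210 km

Half-angle = 12.1°/2 = 6.05°.
Swath width ≈ 2h·tan(θ/2) = 2 × 990 × tan(6.05°) = 209.9 km.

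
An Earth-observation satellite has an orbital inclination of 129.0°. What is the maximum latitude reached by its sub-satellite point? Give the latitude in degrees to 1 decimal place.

Retrograde orbit: the ground track reaches ±(180° − i) = ±(180 − 129.0) = ±51.0°.

51.0°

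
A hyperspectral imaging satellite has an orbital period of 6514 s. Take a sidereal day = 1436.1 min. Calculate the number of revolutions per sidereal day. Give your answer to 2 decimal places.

Orbits per sidereal day = 86166 / 6514.0 = 13.228.

13.23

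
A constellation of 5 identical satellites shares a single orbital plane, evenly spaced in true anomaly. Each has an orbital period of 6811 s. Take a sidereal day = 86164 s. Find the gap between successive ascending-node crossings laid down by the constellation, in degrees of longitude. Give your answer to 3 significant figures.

Single-satellite node shift = (6811.0/86164) × 360° = 28.46°.
With 5 satellites evenly phased, successive equator crossings are 28.46/5 = 5.691° apart.

5.69°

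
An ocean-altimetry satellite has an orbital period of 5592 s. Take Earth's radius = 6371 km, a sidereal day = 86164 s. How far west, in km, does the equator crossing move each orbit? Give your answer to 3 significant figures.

2600 km

During one orbit Earth rotates (5592.0 / 86164) × 360° = 23.36°.
At the equator that is 23.36° × (2π·6371/360) km/° = 23.36 × 111.2 = 2598 km.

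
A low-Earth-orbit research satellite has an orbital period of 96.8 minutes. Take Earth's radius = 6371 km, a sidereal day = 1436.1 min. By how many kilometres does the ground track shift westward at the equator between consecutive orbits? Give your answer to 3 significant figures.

T = 96.8 min = 5808.0 s.
During one orbit Earth rotates (5808.0 / 86166) × 360° = 24.27°.
At the equator that is 24.27° × (2π·6371/360) km/° = 24.27 × 111.2 = 2698 km.

2700 km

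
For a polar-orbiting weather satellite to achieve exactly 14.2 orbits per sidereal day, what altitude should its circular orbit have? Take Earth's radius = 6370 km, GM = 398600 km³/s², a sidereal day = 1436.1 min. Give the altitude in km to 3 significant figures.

Required period T = 86166 / 14.2 = 6068.0 s.
From T = 2π√(a³/μ): a = (μ T²/4π²)^(1/3) = (398600 × 6068.0² / 4π²)^(1/3) = 7190 km.
Altitude h = a − R = 7190 − 6370 = 820 km.

820 km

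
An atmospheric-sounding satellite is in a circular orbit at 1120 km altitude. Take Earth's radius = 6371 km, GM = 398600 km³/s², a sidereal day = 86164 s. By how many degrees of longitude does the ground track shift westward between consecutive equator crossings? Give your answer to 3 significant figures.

27.0°

Semi-major axis a = 6371 + 1120 = 7491 km. Period T = 2π√(a³/μ) = 2π√(7491³/398600) = 6452.4 s = 107.54 min.
During one orbit Earth rotates (6452.4 / 86164) × 360° = 26.96°.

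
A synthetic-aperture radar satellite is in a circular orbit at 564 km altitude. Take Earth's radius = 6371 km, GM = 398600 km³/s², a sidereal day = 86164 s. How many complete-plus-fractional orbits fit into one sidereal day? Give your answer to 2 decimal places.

Semi-major axis a = 6371 + 564 = 6935 km. Period T = 2π√(a³/μ) = 2π√(6935³/398600) = 5747.5 s = 95.79 min.
Orbits per sidereal day = 86164 / 5747.5 = 14.991.

14.99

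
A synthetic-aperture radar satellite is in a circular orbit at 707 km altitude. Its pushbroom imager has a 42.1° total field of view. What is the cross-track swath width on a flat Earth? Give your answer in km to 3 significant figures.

544 km

Half-angle = 42.1°/2 = 21.05°.
Swath width ≈ 2h·tan(θ/2) = 2 × 707 × tan(21.05°) = 544.2 km.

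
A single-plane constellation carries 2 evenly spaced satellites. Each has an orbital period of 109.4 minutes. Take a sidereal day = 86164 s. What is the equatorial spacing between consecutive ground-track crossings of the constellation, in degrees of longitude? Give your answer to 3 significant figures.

13.7°

T = 109.4 min = 6564.0 s.
Single-satellite node shift = (6564.0/86164) × 360° = 27.42°.
With 2 satellites evenly phased, successive equator crossings are 27.42/2 = 13.712° apart.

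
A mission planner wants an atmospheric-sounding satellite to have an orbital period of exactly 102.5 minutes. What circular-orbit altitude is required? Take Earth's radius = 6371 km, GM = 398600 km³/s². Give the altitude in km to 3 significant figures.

884 km

T = 102.5 min = 6150.0 s.
From T = 2π√(a³/μ): a = (μ T²/4π²)^(1/3) = (398600 × 6150.0² / 4π²)^(1/3) = 7255 km.
Altitude h = a − R = 7255 − 6371 = 884 km.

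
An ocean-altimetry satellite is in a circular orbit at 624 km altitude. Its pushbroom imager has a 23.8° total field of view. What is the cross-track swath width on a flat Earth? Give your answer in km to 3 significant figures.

Half-angle = 23.8°/2 = 11.9°.
Swath width ≈ 2h·tan(θ/2) = 2 × 624 × tan(11.9°) = 263.0 km.

263 km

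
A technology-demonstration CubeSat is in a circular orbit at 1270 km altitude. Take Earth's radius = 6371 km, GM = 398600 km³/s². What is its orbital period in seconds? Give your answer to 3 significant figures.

6650 seconds

Semi-major axis a = 6371 + 1270 = 7641 km. Period T = 2π√(a³/μ) = 2π√(7641³/398600) = 6647.2 s = 110.79 min.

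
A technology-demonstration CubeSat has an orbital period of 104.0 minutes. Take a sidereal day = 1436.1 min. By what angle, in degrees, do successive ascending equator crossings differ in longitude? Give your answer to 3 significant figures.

26.1°

T = 104.0 min = 6240.0 s.
During one orbit Earth rotates (6240.0 / 86166) × 360° = 26.07°.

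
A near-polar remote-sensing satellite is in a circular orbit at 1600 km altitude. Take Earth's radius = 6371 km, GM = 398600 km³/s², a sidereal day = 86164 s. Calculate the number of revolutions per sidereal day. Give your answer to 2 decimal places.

Semi-major axis a = 6371 + 1600 = 7971 km. Period T = 2π√(a³/μ) = 2π√(7971³/398600) = 7082.4 s = 118.04 min.
Orbits per sidereal day = 86164 / 7082.4 = 12.166.

12.17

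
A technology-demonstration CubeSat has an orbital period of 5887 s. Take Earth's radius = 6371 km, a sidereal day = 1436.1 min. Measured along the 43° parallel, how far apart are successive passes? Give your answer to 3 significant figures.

Node shift per orbit = (5887.0/86166) × 360° = 24.60°.
Equatorial spacing = 24.60 × 111.2 km/° = 2735 km.
At 43° latitude, spacing = 2735 × cos(43°) = 2000 km.

2000 km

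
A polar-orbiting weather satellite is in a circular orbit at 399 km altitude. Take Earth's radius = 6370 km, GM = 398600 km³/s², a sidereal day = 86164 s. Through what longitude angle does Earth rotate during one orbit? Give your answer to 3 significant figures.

Semi-major axis a = 6370 + 399 = 6769 km. Period T = 2π√(a³/μ) = 2π√(6769³/398600) = 5542.4 s = 92.37 min.
During one orbit Earth rotates (5542.4 / 86164) × 360° = 23.16°.

23.2°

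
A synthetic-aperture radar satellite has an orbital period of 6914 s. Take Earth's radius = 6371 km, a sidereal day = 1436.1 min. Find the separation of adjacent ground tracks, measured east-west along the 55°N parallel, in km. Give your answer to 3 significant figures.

Node shift per orbit = (6914.0/86166) × 360° = 28.89°.
Equatorial spacing = 28.89 × 111.2 km/° = 3212 km.
At 55° latitude, spacing = 3212 × cos(55°) = 1842 km.

1840 km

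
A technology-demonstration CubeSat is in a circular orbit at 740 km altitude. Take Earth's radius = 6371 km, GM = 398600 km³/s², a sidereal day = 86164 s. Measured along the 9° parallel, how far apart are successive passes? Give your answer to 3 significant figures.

Semi-major axis a = 6371 + 740 = 7111 km. Period T = 2π√(a³/μ) = 2π√(7111³/398600) = 5967.7 s = 99.46 min.
Node shift per orbit = (5967.7/86164) × 360° = 24.93°.
Equatorial spacing = 24.93 × 111.2 km/° = 2772 km.
At 9° latitude, spacing = 2772 × cos(9°) = 2738 km.

2740 km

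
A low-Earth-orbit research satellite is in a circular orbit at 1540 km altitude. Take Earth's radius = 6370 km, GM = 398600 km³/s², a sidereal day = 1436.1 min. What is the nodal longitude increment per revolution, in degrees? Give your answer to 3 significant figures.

Semi-major axis a = 6370 + 1540 = 7910 km. Period T = 2π√(a³/μ) = 2π√(7910³/398600) = 7001.3 s = 116.69 min.
During one orbit Earth rotates (7001.3 / 86166) × 360° = 29.25°.

29.3°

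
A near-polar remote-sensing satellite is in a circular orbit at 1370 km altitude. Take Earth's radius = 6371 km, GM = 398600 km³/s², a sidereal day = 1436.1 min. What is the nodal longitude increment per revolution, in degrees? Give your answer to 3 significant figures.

Semi-major axis a = 6371 + 1370 = 7741 km. Period T = 2π√(a³/μ) = 2π√(7741³/398600) = 6778.1 s = 112.97 min.
During one orbit Earth rotates (6778.1 / 86166) × 360° = 28.32°.

28.3°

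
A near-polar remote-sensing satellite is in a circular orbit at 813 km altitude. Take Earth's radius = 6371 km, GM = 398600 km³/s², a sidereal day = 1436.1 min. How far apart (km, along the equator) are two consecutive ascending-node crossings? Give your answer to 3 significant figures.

Semi-major axis a = 6371 + 813 = 7184 km. Period T = 2π√(a³/μ) = 2π√(7184³/398600) = 6059.8 s = 101.00 min.
During one orbit Earth rotates (6059.8 / 86166) × 360° = 25.32°.
At the equator that is 25.32° × (2π·6371/360) km/° = 25.32 × 111.2 = 2815 km.

2820 km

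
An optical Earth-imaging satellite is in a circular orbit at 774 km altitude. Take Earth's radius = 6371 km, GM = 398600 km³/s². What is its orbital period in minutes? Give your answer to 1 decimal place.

100.2 min

Semi-major axis a = 6371 + 774 = 7145 km. Period T = 2π√(a³/μ) = 2π√(7145³/398600) = 6010.6 s = 100.18 min.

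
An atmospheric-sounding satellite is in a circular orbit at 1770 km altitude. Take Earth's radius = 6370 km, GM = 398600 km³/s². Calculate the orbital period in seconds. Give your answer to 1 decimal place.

Semi-major axis a = 6370 + 1770 = 8140 km. Period T = 2π√(a³/μ) = 2π√(8140³/398600) = 7308.8 s = 121.81 min.

7308.8 seconds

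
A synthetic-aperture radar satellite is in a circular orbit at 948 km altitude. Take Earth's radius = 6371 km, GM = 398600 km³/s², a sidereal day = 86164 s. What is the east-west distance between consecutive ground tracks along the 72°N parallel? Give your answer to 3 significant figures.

895 km

Semi-major axis a = 6371 + 948 = 7319 km. Period T = 2π√(a³/μ) = 2π√(7319³/398600) = 6231.4 s = 103.86 min.
Node shift per orbit = (6231.4/86164) × 360° = 26.04°.
Equatorial spacing = 26.04 × 111.2 km/° = 2895 km.
At 72° latitude, spacing = 2895 × cos(72°) = 895 km.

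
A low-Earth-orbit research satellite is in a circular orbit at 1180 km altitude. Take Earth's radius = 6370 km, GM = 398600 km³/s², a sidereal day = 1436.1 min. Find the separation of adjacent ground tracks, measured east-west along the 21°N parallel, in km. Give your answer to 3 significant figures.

Semi-major axis a = 6370 + 1180 = 7550 km. Period T = 2π√(a³/μ) = 2π√(7550³/398600) = 6528.8 s = 108.81 min.
Node shift per orbit = (6528.8/86166) × 360° = 27.28°.
Equatorial spacing = 27.28 × 111.2 km/° = 3033 km.
At 21° latitude, spacing = 3033 × cos(21°) = 2831 km.

2830 km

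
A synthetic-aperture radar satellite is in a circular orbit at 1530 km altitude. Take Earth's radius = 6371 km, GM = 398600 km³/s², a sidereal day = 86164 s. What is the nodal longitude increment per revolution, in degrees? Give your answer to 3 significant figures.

Semi-major axis a = 6371 + 1530 = 7901 km. Period T = 2π√(a³/μ) = 2π√(7901³/398600) = 6989.3 s = 116.49 min.
During one orbit Earth rotates (6989.3 / 86164) × 360° = 29.20°.

29.2°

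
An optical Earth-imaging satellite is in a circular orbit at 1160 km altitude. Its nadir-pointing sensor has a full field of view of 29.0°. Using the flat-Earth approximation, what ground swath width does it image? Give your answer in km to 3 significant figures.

Half-angle = 29.0°/2 = 14.5°.
Swath width ≈ 2h·tan(θ/2) = 2 × 1160 × tan(14.5°) = 600.0 km.

600 km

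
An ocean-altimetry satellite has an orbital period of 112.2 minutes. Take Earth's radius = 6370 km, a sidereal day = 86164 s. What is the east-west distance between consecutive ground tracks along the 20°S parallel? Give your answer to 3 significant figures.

2940 km

T = 112.2 min = 6732.0 s.
Node shift per orbit = (6732.0/86164) × 360° = 28.13°.
Equatorial spacing = 28.13 × 111.2 km/° = 3127 km.
At 20° latitude, spacing = 3127 × cos(20°) = 2938 km.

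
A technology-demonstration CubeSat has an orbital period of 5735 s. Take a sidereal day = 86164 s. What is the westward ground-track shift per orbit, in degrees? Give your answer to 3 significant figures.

During one orbit Earth rotates (5735.0 / 86164) × 360° = 23.96°.

24.0°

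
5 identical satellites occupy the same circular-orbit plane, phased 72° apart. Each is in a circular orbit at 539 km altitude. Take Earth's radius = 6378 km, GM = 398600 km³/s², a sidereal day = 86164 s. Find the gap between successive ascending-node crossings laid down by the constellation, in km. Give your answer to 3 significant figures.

Semi-major axis a = 6378 + 539 = 6917 km. Period T = 2π√(a³/μ) = 2π√(6917³/398600) = 5725.2 s = 95.42 min.
Single-satellite node shift = (5725.2/86164) × 360° = 23.92°.
With 5 satellites evenly phased, successive equator crossings are 23.92/5 = 4.784° apart.
That is 4.784 × 111.3 = 533 km at the equator.

533 km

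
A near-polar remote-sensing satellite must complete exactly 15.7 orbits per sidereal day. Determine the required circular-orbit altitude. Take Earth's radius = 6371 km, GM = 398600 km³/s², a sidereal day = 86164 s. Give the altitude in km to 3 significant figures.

Required period T = 86164 / 15.7 = 5488.2 s.
From T = 2π√(a³/μ): a = (μ T²/4π²)^(1/3) = (398600 × 5488.2² / 4π²)^(1/3) = 6725 km.
Altitude h = a − R = 6725 − 6371 = 354 km.

354 km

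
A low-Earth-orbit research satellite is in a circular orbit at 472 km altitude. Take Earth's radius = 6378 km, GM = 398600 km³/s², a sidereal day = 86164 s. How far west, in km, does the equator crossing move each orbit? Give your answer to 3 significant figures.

Semi-major axis a = 6378 + 472 = 6850 km. Period T = 2π√(a³/μ) = 2π√(6850³/398600) = 5642.2 s = 94.04 min.
During one orbit Earth rotates (5642.2 / 86164) × 360° = 23.57°.
At the equator that is 23.57° × (2π·6378/360) km/° = 23.57 × 111.3 = 2624 km.

2620 km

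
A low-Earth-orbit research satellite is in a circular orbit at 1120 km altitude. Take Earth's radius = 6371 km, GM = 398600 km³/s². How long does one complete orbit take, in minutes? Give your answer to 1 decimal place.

Semi-major axis a = 6371 + 1120 = 7491 km. Period T = 2π√(a³/μ) = 2π√(7491³/398600) = 6452.4 s = 107.54 min.

107.5 min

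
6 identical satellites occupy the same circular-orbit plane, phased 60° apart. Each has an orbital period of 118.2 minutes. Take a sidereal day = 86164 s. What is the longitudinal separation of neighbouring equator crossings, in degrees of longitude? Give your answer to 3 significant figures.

T = 118.2 min = 7092.0 s.
Single-satellite node shift = (7092.0/86164) × 360° = 29.63°.
With 6 satellites evenly phased, successive equator crossings are 29.63/6 = 4.938° apart.

4.94°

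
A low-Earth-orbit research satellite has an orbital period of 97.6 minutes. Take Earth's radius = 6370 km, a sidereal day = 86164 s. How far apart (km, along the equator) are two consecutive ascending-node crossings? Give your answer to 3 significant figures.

2720 km

T = 97.6 min = 5856.0 s.
During one orbit Earth rotates (5856.0 / 86164) × 360° = 24.47°.
At the equator that is 24.47° × (2π·6370/360) km/° = 24.47 × 111.2 = 2720 km.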